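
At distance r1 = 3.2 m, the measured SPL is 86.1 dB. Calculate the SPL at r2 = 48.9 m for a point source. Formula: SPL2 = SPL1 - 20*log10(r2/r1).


r2/r1 = 48.9/3.2 = 15.2812
Correction = 20*log10(15.2812) = 23.6831 dB
SPL2 = 86.1 - 23.6831 = 62.417 dB


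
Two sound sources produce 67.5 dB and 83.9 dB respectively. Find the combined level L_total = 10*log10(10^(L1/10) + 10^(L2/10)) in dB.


10^(67.5/10) = 5.62341e+06
10^(83.9/10) = 2.45471e+08
Sum = 5.62341e+06 + 2.45471e+08 = 2.51094e+08
L_total = 10*log10(2.51094e+08) = 83.998 dB


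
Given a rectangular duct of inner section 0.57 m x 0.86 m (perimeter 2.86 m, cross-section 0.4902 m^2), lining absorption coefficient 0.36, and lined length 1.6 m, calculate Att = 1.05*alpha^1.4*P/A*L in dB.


alpha^1.4 = 0.36^1.4 = 0.239234
Attenuation rate = 1.05 * alpha^1.4 * P / A
= 1.05 * 0.239234 * 2.86 / 0.4902 = 1.46556 dB/m
Total Att = 1.46556 * 1.6 = 2.3449 dB


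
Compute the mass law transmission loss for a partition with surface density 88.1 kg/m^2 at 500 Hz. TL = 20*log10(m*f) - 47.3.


m * f = 88.1 * 500 = 44050
20*log10(44050) = 92.8789 dB
TL = 92.8789 - 47.3 = 45.579 dB


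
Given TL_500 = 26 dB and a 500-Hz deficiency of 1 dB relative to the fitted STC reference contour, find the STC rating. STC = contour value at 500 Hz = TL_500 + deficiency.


By ASTM E413, STC = value of the fitted reference contour at 500 Hz.
Contour value at 500 Hz = TL_500 + deficiency = 26 + 1 = 27
STC = 27


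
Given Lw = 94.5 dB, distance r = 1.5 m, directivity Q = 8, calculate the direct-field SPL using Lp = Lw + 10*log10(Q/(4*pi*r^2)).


4*pi*r^2 = 4*pi*1.5^2 = 28.2743 m^2
Q / (4*pi*r^2) = 8 / 28.2743 = 0.282942
Lp = 94.5 + 10*log10(0.282942) = 89.017 dB


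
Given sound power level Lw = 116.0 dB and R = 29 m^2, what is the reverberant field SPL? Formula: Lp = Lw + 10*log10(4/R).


4/R = 4/29 = 0.137931
Lp = 116.0 + 10*log10(0.137931) = 107.4 dB


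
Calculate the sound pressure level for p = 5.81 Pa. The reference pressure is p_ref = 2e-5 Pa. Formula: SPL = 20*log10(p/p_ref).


p / p_ref = 5.81 / 2e-5 = 290500
SPL = 20 * log10(290500) = 109.26 dB


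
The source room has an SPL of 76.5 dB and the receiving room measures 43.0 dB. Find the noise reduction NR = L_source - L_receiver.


NR = L_source - L_receiver (difference between source and receiving room levels)
NR = 76.5 - 43.0 = 33.5 dB


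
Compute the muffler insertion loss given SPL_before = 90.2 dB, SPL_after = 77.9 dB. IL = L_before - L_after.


Insertion loss = SPL without muffler - SPL with muffler
IL = 90.2 - 77.9 = 12.3 dB


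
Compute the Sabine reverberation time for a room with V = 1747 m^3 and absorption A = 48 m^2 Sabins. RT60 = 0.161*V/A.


RT60 = 0.161 * 1747 / 48 = 5.8597 s


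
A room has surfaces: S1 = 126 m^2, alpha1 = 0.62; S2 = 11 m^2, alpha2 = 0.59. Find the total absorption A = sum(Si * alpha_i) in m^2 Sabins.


126 * 0.62 = 78.12
11 * 0.59 = 6.49
A_total = 78.12 + 6.49 = 84.61 m^2


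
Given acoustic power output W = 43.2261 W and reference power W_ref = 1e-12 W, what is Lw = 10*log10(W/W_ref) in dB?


W / W_ref = 43.2261 / 1e-12 = 4.32261e+13
Lw = 10 * log10(4.32261e+13) = 136.36 dB


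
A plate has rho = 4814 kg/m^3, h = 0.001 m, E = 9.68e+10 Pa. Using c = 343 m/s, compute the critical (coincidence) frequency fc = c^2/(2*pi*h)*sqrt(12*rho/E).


12*rho/E = 12*4814/9.68e+10 = 5.96777e-07
sqrt(12*rho/E) = sqrt(5.96777e-07) = 0.000772513
c^2/(2*pi*h) = 343^2/(2*pi*0.001) = 1.87244e+07
fc = 1.87244e+07 * 0.000772513 = 14465 Hz


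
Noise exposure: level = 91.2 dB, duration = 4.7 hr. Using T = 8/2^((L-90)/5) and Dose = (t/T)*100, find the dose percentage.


T_allowed = 8 / 2^((91.2 - 90)/5) = 6.77396 hr
Dose = 4.7 / 6.77396 * 100 = 69.383 %


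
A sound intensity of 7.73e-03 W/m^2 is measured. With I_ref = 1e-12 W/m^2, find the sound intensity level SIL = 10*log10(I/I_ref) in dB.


I / I_ref = 7.73e-03 / 1e-12 = 7.73e+09
SIL = 10 * log10(7.73e+09) = 98.882 dB


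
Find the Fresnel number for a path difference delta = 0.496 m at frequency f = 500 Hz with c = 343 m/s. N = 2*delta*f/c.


N = 2*delta*f/c = 2*delta/lambda, where lambda = c/f
lambda = 343 / 500 = 0.686 m
N = 2 * 0.496 / 0.686 = 1.4461


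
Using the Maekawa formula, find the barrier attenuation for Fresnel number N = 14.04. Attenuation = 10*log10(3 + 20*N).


3 + 20*N = 3 + 20*14.04 = 283.8
Att = 10*log10(283.8) = 24.53 dB


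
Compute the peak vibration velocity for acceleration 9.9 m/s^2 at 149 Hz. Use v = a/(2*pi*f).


omega = 2*pi*f = 2*pi*149 = 936.195 rad/s
v = a / omega = 9.9 / 936.195 = 0.010575 m/s


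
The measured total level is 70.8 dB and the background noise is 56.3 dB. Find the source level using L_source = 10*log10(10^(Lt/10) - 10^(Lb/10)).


10^(70.8/10) = 1.20226e+07
10^(56.3/10) = 426580
Difference = 1.20226e+07 - 426580 = 1.1596e+07
L_source = 10*log10(1.1596e+07) = 70.643 dB


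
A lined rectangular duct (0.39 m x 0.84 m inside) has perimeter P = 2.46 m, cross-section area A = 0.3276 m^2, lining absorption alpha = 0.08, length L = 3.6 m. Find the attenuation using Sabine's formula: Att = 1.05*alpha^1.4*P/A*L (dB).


alpha^1.4 = 0.08^1.4 = 0.029129
Attenuation rate = 1.05 * alpha^1.4 * P / A
= 1.05 * 0.029129 * 2.46 / 0.3276 = 0.229671 dB/m
Total Att = 0.229671 * 3.6 = 0.82682 dB


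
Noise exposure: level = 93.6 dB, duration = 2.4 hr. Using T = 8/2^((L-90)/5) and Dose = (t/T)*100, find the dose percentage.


T_allowed = 8 / 2^((93.6 - 90)/5) = 4.85678 hr
Dose = 2.4 / 4.85678 * 100 = 49.415 %


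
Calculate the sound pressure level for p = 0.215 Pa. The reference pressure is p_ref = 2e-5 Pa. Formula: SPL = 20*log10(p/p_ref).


p / p_ref = 0.215 / 2e-5 = 10750
SPL = 20 * log10(10750) = 80.628 dB


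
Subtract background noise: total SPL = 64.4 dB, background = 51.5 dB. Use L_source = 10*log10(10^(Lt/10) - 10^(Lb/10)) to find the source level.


10^(64.4/10) = 2.75423e+06
10^(51.5/10) = 141254
Difference = 2.75423e+06 - 141254 = 2.61298e+06
L_source = 10*log10(2.61298e+06) = 64.171 dB


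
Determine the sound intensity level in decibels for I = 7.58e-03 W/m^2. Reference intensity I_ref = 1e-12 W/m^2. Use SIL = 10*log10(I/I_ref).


I / I_ref = 7.58e-03 / 1e-12 = 7.58e+09
SIL = 10 * log10(7.58e+09) = 98.797 dB


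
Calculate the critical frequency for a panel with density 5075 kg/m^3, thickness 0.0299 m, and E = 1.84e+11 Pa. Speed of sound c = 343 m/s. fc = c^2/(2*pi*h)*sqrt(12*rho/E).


12*rho/E = 12*5075/1.84e+11 = 3.30978e-07
sqrt(12*rho/E) = sqrt(3.30978e-07) = 0.000575307
c^2/(2*pi*h) = 343^2/(2*pi*0.0299) = 626235
fc = 626235 * 0.000575307 = 360.28 Hz


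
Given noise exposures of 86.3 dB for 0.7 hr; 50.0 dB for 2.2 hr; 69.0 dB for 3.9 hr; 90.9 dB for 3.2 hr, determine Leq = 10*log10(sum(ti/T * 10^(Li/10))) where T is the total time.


T_total = 0.7 + 2.2 + 3.9 + 3.2 = 10.0 hr
(0.7/10.0) * 10^(86.3/10) = 2.98606e+07
(2.2/10.0) * 10^(50.0/10) = 22000
(3.9/10.0) * 10^(69.0/10) = 3.09788e+06
(3.2/10.0) * 10^(90.9/10) = 3.93686e+08
Sum = 2.98606e+07 + 22000 + 3.09788e+06 + 3.93686e+08 = 4.26666e+08
Leq = 10*log10(4.26666e+08) = 86.301 dB


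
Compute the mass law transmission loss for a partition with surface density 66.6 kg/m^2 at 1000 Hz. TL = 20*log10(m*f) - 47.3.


m * f = 66.6 * 1000 = 66600
20*log10(66600) = 96.4695 dB
TL = 96.4695 - 47.3 = 49.169 dB


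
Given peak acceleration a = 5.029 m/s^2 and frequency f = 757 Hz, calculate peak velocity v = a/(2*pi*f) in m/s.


omega = 2*pi*f = 2*pi*757 = 4756.37 rad/s
v = a / omega = 5.029 / 4756.37 = 0.0010573 m/s


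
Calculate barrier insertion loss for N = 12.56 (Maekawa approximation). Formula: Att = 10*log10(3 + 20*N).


3 + 20*N = 3 + 20*12.56 = 254.2
Att = 10*log10(254.2) = 24.052 dB


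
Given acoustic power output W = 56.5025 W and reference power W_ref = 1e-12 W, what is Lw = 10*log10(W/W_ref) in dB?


W / W_ref = 56.5025 / 1e-12 = 5.65025e+13
Lw = 10 * log10(5.65025e+13) = 137.52 dB


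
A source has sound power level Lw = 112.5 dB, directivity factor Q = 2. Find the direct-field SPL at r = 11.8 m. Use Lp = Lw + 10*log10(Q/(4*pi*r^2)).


4*pi*r^2 = 4*pi*11.8^2 = 1749.74 m^2
Q / (4*pi*r^2) = 2 / 1749.74 = 0.00114303
Lp = 112.5 + 10*log10(0.00114303) = 83.081 dB


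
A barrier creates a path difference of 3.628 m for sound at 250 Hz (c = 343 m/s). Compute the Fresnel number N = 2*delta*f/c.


N = 2*delta*f/c = 2*delta/lambda, where lambda = c/f
lambda = 343 / 250 = 1.372 m
N = 2 * 3.628 / 1.372 = 5.2886


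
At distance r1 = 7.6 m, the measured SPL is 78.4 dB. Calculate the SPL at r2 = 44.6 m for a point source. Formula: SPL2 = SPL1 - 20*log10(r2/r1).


r2/r1 = 44.6/7.6 = 5.86842
Correction = 20*log10(5.86842) = 15.3704 dB
SPL2 = 78.4 - 15.3704 = 63.03 dB


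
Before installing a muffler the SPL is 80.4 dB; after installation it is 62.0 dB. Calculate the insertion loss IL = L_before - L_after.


Insertion loss = SPL without muffler - SPL with muffler
IL = 80.4 - 62.0 = 18.4 dB


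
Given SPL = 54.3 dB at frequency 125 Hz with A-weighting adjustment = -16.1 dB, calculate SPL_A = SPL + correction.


A-weighting table: 125 Hz -> -16.1 dB correction
SPL_A = SPL + correction = 54.3 + (-16.1) = 38.2 dBA


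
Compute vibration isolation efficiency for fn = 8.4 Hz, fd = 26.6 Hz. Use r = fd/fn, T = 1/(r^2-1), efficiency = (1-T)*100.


r = 26.6 / 8.4 = 3.16667
r^2 - 1 = 3.16667^2 - 1 = 9.0278
T = 1/9.0278 = 0.110769
Efficiency = (1 - 0.110769)*100 = 88.923 %


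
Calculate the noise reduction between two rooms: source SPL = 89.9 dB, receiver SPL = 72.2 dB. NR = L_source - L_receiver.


NR = L_source - L_receiver (difference between source and receiving room levels)
NR = 89.9 - 72.2 = 17.7 dB


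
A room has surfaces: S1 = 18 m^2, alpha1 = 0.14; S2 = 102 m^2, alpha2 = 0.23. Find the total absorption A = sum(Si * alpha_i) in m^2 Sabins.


18 * 0.14 = 2.52
102 * 0.23 = 23.46
A_total = 2.52 + 23.46 = 25.98 m^2


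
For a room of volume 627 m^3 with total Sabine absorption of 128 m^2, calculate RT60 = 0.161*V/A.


RT60 = 0.161 * 627 / 128 = 0.78865 s


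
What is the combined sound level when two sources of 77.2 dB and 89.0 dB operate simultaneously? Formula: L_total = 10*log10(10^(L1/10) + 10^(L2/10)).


10^(77.2/10) = 5.24807e+07
10^(89.0/10) = 7.94328e+08
Sum = 5.24807e+07 + 7.94328e+08 = 8.46809e+08
L_total = 10*log10(8.46809e+08) = 89.278 dB


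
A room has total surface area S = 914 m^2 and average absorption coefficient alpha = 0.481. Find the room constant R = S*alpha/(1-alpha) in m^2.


R = 914 * 0.481 / (1 - 0.481) = 847.08 m^2


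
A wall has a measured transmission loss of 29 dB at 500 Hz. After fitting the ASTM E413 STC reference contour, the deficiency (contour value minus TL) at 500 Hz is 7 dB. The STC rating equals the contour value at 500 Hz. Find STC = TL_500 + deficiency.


By ASTM E413, STC = value of the fitted reference contour at 500 Hz.
Contour value at 500 Hz = TL_500 + deficiency = 29 + 7 = 36
STC = 36


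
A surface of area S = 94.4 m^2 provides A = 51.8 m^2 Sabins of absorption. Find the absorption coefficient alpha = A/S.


Absorption coefficient = absorbed power / incident power
alpha = A / S = 51.8 / 94.4 = 0.54873


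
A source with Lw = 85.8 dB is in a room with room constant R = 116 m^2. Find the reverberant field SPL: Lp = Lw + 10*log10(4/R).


4/R = 4/116 = 0.0344828
Lp = 85.8 + 10*log10(0.0344828) = 71.176 dB


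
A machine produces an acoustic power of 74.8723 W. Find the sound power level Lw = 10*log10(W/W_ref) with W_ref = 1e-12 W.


W / W_ref = 74.8723 / 1e-12 = 7.48723e+13
Lw = 10 * log10(7.48723e+13) = 138.74 dB


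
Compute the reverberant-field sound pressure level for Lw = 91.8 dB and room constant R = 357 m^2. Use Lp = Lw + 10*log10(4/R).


4/R = 4/357 = 0.0112045
Lp = 91.8 + 10*log10(0.0112045) = 72.294 dB


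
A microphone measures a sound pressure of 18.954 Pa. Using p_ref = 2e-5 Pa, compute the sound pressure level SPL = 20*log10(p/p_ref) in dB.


p / p_ref = 18.954 / 2e-5 = 947700
SPL = 20 * log10(947700) = 119.53 dB


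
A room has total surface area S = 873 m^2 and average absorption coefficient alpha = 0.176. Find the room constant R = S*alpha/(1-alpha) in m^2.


R = 873 * 0.176 / (1 - 0.176) = 186.47 m^2


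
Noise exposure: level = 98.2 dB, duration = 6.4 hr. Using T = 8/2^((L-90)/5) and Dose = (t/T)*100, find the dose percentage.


T_allowed = 8 / 2^((98.2 - 90)/5) = 2.56685 hr
Dose = 6.4 / 2.56685 * 100 = 249.33 %


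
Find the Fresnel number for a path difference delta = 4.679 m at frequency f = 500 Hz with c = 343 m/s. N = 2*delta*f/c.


N = 2*delta*f/c = 2*delta/lambda, where lambda = c/f
lambda = 343 / 500 = 0.686 m
N = 2 * 4.679 / 0.686 = 13.641


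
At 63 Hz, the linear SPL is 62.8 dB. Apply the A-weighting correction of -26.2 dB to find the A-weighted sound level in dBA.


A-weighting table: 63 Hz -> -26.2 dB correction
SPL_A = SPL + correction = 62.8 + (-26.2) = 36.6 dBA


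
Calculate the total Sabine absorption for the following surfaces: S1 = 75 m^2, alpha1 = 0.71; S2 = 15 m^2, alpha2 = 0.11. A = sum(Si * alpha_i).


75 * 0.71 = 53.25
15 * 0.11 = 1.65
A_total = 53.25 + 1.65 = 54.9 m^2


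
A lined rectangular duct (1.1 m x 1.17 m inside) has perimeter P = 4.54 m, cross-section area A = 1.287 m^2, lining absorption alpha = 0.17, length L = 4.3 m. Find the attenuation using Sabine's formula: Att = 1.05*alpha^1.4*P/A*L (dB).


alpha^1.4 = 0.17^1.4 = 0.0836813
Attenuation rate = 1.05 * alpha^1.4 * P / A
= 1.05 * 0.0836813 * 4.54 / 1.287 = 0.309952 dB/m
Total Att = 0.309952 * 4.3 = 1.3328 dB


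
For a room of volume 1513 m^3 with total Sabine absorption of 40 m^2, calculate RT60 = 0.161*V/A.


RT60 = 0.161 * 1513 / 40 = 6.0898 s


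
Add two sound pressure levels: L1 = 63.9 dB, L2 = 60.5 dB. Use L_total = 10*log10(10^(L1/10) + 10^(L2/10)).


10^(63.9/10) = 2.45471e+06
10^(60.5/10) = 1.12202e+06
Sum = 2.45471e+06 + 1.12202e+06 = 3.57673e+06
L_total = 10*log10(3.57673e+06) = 65.535 dB


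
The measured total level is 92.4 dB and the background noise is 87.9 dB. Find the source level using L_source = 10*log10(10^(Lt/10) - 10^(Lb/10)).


10^(92.4/10) = 1.7378e+09
10^(87.9/10) = 6.16595e+08
Difference = 1.7378e+09 - 6.16595e+08 = 1.1212e+09
L_source = 10*log10(1.1212e+09) = 90.497 dB


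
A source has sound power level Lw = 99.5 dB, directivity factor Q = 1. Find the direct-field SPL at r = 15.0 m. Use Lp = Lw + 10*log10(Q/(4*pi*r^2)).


4*pi*r^2 = 4*pi*15.0^2 = 2827.43 m^2
Q / (4*pi*r^2) = 1 / 2827.43 = 0.000353678
Lp = 99.5 + 10*log10(0.000353678) = 64.986 dB


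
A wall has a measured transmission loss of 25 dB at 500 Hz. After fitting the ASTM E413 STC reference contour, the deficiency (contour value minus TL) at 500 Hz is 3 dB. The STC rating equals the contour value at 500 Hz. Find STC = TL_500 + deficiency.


By ASTM E413, STC = value of the fitted reference contour at 500 Hz.
Contour value at 500 Hz = TL_500 + deficiency = 25 + 3 = 28
STC = 28


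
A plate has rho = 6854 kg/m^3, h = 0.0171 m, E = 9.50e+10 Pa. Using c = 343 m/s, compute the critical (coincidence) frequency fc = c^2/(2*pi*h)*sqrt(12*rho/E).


12*rho/E = 12*6854/9.50e+10 = 8.65768e-07
sqrt(12*rho/E) = sqrt(8.65768e-07) = 0.000930467
c^2/(2*pi*h) = 343^2/(2*pi*0.0171) = 1.095e+06
fc = 1.095e+06 * 0.000930467 = 1018.9 Hz


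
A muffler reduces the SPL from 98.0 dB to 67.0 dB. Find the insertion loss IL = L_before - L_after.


Insertion loss = SPL without muffler - SPL with muffler
IL = 98.0 - 67.0 = 31 dB


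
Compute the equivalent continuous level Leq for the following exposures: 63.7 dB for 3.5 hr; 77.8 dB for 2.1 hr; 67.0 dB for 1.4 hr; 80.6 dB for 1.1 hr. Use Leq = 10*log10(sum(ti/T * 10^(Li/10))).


T_total = 3.5 + 2.1 + 1.4 + 1.1 = 8.1 hr
(3.5/8.1) * 10^(63.7/10) = 1.01294e+06
(2.1/8.1) * 10^(77.8/10) = 1.56219e+07
(1.4/8.1) * 10^(67.0/10) = 866250
(1.1/8.1) * 10^(80.6/10) = 1.55922e+07
Sum = 1.01294e+06 + 1.56219e+07 + 866250 + 1.55922e+07 = 3.30933e+07
Leq = 10*log10(3.30933e+07) = 75.197 dB


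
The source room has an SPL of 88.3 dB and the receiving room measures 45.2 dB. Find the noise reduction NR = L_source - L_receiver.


NR = L_source - L_receiver (difference between source and receiving room levels)
NR = 88.3 - 45.2 = 43.1 dB


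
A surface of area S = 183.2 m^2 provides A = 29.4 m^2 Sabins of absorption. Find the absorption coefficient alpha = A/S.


Absorption coefficient = absorbed power / incident power
alpha = A / S = 29.4 / 183.2 = 0.16048


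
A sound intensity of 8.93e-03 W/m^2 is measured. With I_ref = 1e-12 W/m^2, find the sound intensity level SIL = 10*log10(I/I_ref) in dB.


I / I_ref = 8.93e-03 / 1e-12 = 8.93e+09
SIL = 10 * log10(8.93e+09) = 99.509 dB


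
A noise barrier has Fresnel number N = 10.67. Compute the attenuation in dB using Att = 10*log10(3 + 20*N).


3 + 20*N = 3 + 20*10.67 = 216.4
Att = 10*log10(216.4) = 23.353 dB


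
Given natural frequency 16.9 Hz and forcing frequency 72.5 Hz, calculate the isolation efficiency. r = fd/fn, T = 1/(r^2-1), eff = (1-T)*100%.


r = 72.5 / 16.9 = 4.28994
r^2 - 1 = 4.28994^2 - 1 = 17.4036
T = 1/17.4036 = 0.0574594
Efficiency = (1 - 0.0574594)*100 = 94.254 %


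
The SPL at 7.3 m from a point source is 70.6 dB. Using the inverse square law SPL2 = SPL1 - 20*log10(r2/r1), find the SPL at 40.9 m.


r2/r1 = 40.9/7.3 = 5.60274
Correction = 20*log10(5.60274) = 14.968 dB
SPL2 = 70.6 - 14.968 = 55.632 dB


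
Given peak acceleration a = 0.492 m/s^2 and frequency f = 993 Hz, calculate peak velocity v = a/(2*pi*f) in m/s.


omega = 2*pi*f = 2*pi*993 = 6239.2 rad/s
v = a / omega = 0.492 / 6239.2 = 7.8856e-05 m/s


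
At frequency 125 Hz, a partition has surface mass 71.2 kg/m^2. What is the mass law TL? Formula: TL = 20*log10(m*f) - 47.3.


m * f = 71.2 * 125 = 8900
20*log10(8900) = 78.9878 dB
TL = 78.9878 - 47.3 = 31.688 dB


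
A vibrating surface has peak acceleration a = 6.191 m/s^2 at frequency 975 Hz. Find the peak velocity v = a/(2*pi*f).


omega = 2*pi*f = 2*pi*975 = 6126.11 rad/s
v = a / omega = 6.191 / 6126.11 = 0.0010106 m/s


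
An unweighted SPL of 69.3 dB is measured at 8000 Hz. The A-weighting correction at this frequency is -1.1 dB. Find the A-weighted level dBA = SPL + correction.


A-weighting table: 8000 Hz -> -1.1 dB correction
SPL_A = SPL + correction = 69.3 + (-1.1) = 68.2 dBA


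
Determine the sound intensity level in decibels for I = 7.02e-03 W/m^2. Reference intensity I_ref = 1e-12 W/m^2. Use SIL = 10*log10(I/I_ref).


I / I_ref = 7.02e-03 / 1e-12 = 7.02e+09
SIL = 10 * log10(7.02e+09) = 98.463 dB


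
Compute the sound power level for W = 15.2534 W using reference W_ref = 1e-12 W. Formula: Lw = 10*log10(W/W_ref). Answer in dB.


W / W_ref = 15.2534 / 1e-12 = 1.52534e+13
Lw = 10 * log10(1.52534e+13) = 131.83 dB


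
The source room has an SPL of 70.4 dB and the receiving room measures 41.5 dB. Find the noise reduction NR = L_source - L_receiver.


NR = L_source - L_receiver (difference between source and receiving room levels)
NR = 70.4 - 41.5 = 28.9 dB


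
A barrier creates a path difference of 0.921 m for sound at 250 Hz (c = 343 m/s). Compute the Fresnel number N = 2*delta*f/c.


N = 2*delta*f/c = 2*delta/lambda, where lambda = c/f
lambda = 343 / 250 = 1.372 m
N = 2 * 0.921 / 1.372 = 1.3426


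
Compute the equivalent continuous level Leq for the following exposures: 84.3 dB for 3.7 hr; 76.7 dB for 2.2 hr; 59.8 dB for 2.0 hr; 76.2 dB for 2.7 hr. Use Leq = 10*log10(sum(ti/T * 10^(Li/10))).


T_total = 3.7 + 2.2 + 2.0 + 2.7 = 10.6 hr
(3.7/10.6) * 10^(84.3/10) = 9.39498e+07
(2.2/10.6) * 10^(76.7/10) = 9.70771e+06
(2.0/10.6) * 10^(59.8/10) = 180187
(2.7/10.6) * 10^(76.2/10) = 1.06184e+07
Sum = 9.39498e+07 + 9.70771e+06 + 180187 + 1.06184e+07 = 1.14456e+08
Leq = 10*log10(1.14456e+08) = 80.586 dB


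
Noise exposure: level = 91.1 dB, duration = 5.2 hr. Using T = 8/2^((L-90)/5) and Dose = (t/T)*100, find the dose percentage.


T_allowed = 8 / 2^((91.1 - 90)/5) = 6.86852 hr
Dose = 5.2 / 6.86852 * 100 = 75.708 %


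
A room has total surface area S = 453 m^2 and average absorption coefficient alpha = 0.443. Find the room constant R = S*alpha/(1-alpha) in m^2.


R = 453 * 0.443 / (1 - 0.443) = 360.29 m^2


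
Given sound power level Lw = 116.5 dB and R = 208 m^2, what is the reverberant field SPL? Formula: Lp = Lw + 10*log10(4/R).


4/R = 4/208 = 0.0192308
Lp = 116.5 + 10*log10(0.0192308) = 99.34 dB


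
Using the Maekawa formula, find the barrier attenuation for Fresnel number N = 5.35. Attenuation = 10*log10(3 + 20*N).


3 + 20*N = 3 + 20*5.35 = 110
Att = 10*log10(110) = 20.414 dB


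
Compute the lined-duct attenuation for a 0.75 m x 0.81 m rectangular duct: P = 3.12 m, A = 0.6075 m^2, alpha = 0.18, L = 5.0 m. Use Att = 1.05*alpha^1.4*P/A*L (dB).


alpha^1.4 = 0.18^1.4 = 0.0906529
Attenuation rate = 1.05 * alpha^1.4 * P / A
= 1.05 * 0.0906529 * 3.12 / 0.6075 = 0.488854 dB/m
Total Att = 0.488854 * 5.0 = 2.4443 dB


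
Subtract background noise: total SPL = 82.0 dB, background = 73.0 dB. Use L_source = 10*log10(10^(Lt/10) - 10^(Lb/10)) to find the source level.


10^(82.0/10) = 1.58489e+08
10^(73.0/10) = 1.99526e+07
Difference = 1.58489e+08 - 1.99526e+07 = 1.38536e+08
L_source = 10*log10(1.38536e+08) = 81.416 dB


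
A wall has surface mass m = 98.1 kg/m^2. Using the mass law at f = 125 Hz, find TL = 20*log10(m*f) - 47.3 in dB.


m * f = 98.1 * 125 = 12262.5
20*log10(12262.5) = 81.7716 dB
TL = 81.7716 - 47.3 = 34.472 dB


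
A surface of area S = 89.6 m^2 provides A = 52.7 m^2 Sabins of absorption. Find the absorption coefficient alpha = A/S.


Absorption coefficient = absorbed power / incident power
alpha = A / S = 52.7 / 89.6 = 0.58817


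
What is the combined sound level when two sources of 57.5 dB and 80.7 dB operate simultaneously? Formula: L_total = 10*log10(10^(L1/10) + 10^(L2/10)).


10^(57.5/10) = 562341
10^(80.7/10) = 1.1749e+08
Sum = 562341 + 1.1749e+08 = 1.18052e+08
L_total = 10*log10(1.18052e+08) = 80.721 dB


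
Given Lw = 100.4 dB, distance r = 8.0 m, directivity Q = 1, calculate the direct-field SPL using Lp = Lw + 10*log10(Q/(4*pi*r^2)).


4*pi*r^2 = 4*pi*8.0^2 = 804.248 m^2
Q / (4*pi*r^2) = 1 / 804.248 = 0.0012434
Lp = 100.4 + 10*log10(0.0012434) = 71.346 dB


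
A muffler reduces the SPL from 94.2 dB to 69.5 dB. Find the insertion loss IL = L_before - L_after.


Insertion loss = SPL without muffler - SPL with muffler
IL = 94.2 - 69.5 = 24.7 dB


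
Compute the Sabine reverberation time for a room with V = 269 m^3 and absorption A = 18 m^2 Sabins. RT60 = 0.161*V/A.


RT60 = 0.161 * 269 / 18 = 2.4061 s


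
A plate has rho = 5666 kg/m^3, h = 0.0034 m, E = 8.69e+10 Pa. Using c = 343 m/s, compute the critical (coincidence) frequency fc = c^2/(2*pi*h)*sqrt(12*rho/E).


12*rho/E = 12*5666/8.69e+10 = 7.82417e-07
sqrt(12*rho/E) = sqrt(7.82417e-07) = 0.000884543
c^2/(2*pi*h) = 343^2/(2*pi*0.0034) = 5.50718e+06
fc = 5.50718e+06 * 0.000884543 = 4871.3 Hz


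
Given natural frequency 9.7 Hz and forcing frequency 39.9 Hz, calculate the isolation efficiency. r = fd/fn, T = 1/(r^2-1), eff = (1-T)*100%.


r = 39.9 / 9.7 = 4.1134
r^2 - 1 = 4.1134^2 - 1 = 15.9201
T = 1/15.9201 = 0.0628137
Efficiency = (1 - 0.0628137)*100 = 93.719 %


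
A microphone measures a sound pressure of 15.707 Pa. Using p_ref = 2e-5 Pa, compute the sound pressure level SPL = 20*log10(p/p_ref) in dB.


p / p_ref = 15.707 / 2e-5 = 785350
SPL = 20 * log10(785350) = 117.9 dB


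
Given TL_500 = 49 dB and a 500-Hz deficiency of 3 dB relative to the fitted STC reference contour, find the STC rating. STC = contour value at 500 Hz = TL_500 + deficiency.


By ASTM E413, STC = value of the fitted reference contour at 500 Hz.
Contour value at 500 Hz = TL_500 + deficiency = 49 + 3 = 52
STC = 52


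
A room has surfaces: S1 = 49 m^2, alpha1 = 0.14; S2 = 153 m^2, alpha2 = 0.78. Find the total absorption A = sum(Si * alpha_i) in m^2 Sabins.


49 * 0.14 = 6.86
153 * 0.78 = 119.34
A_total = 6.86 + 119.34 = 126.2 m^2


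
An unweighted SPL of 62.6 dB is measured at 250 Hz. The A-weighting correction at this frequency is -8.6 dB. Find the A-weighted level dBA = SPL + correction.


A-weighting table: 250 Hz -> -8.6 dB correction
SPL_A = SPL + correction = 62.6 + (-8.6) = 54 dBA


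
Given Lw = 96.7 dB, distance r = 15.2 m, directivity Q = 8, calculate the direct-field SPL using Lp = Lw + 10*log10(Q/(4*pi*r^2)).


4*pi*r^2 = 4*pi*15.2^2 = 2903.33 m^2
Q / (4*pi*r^2) = 8 / 2903.33 = 0.00275546
Lp = 96.7 + 10*log10(0.00275546) = 71.102 dB


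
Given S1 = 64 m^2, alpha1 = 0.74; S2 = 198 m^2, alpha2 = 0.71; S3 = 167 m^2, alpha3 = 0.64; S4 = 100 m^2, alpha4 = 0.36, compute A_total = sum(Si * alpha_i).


64 * 0.74 = 47.36
198 * 0.71 = 140.58
167 * 0.64 = 106.88
100 * 0.36 = 36
A_total = 47.36 + 140.58 + 106.88 + 36 = 330.82 m^2


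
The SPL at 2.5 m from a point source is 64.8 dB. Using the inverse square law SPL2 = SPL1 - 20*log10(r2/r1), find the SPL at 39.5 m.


r2/r1 = 39.5/2.5 = 15.8
Correction = 20*log10(15.8) = 23.9731 dB
SPL2 = 64.8 - 23.9731 = 40.827 dB


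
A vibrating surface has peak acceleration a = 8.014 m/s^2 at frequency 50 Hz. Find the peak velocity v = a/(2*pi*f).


omega = 2*pi*f = 2*pi*50 = 314.159 rad/s
v = a / omega = 8.014 / 314.159 = 0.025509 m/s


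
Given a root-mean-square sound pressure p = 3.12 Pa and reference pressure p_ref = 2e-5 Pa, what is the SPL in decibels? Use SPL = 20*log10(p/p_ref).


p / p_ref = 3.12 / 2e-5 = 156000
SPL = 20 * log10(156000) = 103.86 dB


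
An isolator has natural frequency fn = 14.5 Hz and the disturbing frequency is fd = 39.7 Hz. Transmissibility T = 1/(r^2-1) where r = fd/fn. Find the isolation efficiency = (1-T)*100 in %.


r = 39.7 / 14.5 = 2.73793
r^2 - 1 = 2.73793^2 - 1 = 6.49626
T = 1/6.49626 = 0.153935
Efficiency = (1 - 0.153935)*100 = 84.607 %


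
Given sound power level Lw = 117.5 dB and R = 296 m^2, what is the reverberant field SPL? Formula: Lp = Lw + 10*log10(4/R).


4/R = 4/296 = 0.0135135
Lp = 117.5 + 10*log10(0.0135135) = 98.808 dB


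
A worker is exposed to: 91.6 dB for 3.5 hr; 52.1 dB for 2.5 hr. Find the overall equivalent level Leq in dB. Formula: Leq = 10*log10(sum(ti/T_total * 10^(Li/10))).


T_total = 3.5 + 2.5 = 6.0 hr
(3.5/6.0) * 10^(91.6/10) = 8.43173e+08
(2.5/6.0) * 10^(52.1/10) = 67575.4
Sum = 8.43173e+08 + 67575.4 = 8.43241e+08
Leq = 10*log10(8.43241e+08) = 89.26 dB


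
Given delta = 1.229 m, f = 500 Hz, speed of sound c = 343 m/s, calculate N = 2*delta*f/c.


N = 2*delta*f/c = 2*delta/lambda, where lambda = c/f
lambda = 343 / 500 = 0.686 m
N = 2 * 1.229 / 0.686 = 3.5831


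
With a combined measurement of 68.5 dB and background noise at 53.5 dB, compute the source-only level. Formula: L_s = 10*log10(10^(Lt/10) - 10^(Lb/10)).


10^(68.5/10) = 7.07946e+06
10^(53.5/10) = 223872
Difference = 7.07946e+06 - 223872 = 6.85559e+06
L_source = 10*log10(6.85559e+06) = 68.36 dB


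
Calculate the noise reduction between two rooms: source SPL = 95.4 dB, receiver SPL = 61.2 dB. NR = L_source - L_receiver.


NR = L_source - L_receiver (difference between source and receiving room levels)
NR = 95.4 - 61.2 = 34.2 dB


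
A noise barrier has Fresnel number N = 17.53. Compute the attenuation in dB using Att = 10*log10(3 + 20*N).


3 + 20*N = 3 + 20*17.53 = 353.6
Att = 10*log10(353.6) = 25.485 dB


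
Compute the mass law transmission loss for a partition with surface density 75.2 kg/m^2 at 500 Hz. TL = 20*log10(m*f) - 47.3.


m * f = 75.2 * 500 = 37600
20*log10(37600) = 91.5038 dB
TL = 91.5038 - 47.3 = 44.204 dB


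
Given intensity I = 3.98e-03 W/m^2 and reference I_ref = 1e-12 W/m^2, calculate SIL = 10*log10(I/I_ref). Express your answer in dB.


I / I_ref = 3.98e-03 / 1e-12 = 3.98e+09
SIL = 10 * log10(3.98e+09) = 95.999 dB


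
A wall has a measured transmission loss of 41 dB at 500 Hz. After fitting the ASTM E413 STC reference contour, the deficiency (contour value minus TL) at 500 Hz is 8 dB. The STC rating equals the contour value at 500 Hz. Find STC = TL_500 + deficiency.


By ASTM E413, STC = value of the fitted reference contour at 500 Hz.
Contour value at 500 Hz = TL_500 + deficiency = 41 + 8 = 49
STC = 49


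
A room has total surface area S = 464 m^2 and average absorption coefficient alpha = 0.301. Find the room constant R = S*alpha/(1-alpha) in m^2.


R = 464 * 0.301 / (1 - 0.301) = 199.81 m^2


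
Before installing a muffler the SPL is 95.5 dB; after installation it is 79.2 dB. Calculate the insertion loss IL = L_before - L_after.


Insertion loss = SPL without muffler - SPL with muffler
IL = 95.5 - 79.2 = 16.3 dB


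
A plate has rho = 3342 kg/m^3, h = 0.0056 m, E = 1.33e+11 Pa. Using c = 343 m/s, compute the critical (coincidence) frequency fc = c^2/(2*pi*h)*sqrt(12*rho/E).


12*rho/E = 12*3342/1.33e+11 = 3.01534e-07
sqrt(12*rho/E) = sqrt(3.01534e-07) = 0.000549121
c^2/(2*pi*h) = 343^2/(2*pi*0.0056) = 3.34365e+06
fc = 3.34365e+06 * 0.000549121 = 1836.1 Hz


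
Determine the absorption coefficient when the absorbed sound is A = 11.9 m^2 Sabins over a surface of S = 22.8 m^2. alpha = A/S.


Absorption coefficient = absorbed power / incident power
alpha = A / S = 11.9 / 22.8 = 0.52193


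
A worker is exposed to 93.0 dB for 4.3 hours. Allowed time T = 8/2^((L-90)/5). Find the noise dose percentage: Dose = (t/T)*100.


T_allowed = 8 / 2^((93.0 - 90)/5) = 5.27803 hr
Dose = 4.3 / 5.27803 * 100 = 81.47 %


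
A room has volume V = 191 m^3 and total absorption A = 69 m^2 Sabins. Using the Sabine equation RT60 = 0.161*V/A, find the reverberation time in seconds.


RT60 = 0.161 * 191 / 69 = 0.44567 s


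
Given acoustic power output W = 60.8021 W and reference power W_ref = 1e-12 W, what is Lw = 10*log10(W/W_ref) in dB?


W / W_ref = 60.8021 / 1e-12 = 6.08021e+13
Lw = 10 * log10(6.08021e+13) = 137.84 dB


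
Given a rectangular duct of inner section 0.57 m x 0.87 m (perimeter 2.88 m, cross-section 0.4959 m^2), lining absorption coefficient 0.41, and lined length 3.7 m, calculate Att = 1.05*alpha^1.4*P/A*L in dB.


alpha^1.4 = 0.41^1.4 = 0.28701
Attenuation rate = 1.05 * alpha^1.4 * P / A
= 1.05 * 0.28701 * 2.88 / 0.4959 = 1.75019 dB/m
Total Att = 1.75019 * 3.7 = 6.4757 dB


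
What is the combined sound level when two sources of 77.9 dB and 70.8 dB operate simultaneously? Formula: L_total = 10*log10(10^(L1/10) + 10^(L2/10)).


10^(77.9/10) = 6.16595e+07
10^(70.8/10) = 1.20226e+07
Sum = 6.16595e+07 + 1.20226e+07 = 7.36821e+07
L_total = 10*log10(7.36821e+07) = 78.674 dB


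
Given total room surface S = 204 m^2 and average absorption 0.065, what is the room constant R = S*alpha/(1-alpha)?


R = 204 * 0.065 / (1 - 0.065) = 14.182 m^2


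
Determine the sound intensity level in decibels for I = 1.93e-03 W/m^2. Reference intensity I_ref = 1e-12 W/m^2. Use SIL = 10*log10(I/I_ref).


I / I_ref = 1.93e-03 / 1e-12 = 1.93e+09
SIL = 10 * log10(1.93e+09) = 92.856 dB


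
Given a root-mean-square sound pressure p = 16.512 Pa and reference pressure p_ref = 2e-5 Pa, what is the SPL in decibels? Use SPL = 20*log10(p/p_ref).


p / p_ref = 16.512 / 2e-5 = 825600
SPL = 20 * log10(825600) = 118.34 dB


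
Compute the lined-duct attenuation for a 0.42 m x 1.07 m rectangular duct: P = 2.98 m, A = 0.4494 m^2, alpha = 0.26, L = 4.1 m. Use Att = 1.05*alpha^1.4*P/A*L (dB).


alpha^1.4 = 0.26^1.4 = 0.151692
Attenuation rate = 1.05 * alpha^1.4 * P / A
= 1.05 * 0.151692 * 2.98 / 0.4494 = 1.05617 dB/m
Total Att = 1.05617 * 4.1 = 4.3303 dB


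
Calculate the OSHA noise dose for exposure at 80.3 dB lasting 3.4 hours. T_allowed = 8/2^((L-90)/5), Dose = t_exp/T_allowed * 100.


T_allowed = 8 / 2^((80.3 - 90)/5) = 30.6965 hr
Dose = 3.4 / 30.6965 * 100 = 11.076 %


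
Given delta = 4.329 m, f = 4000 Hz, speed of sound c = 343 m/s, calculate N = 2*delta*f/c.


N = 2*delta*f/c = 2*delta/lambda, where lambda = c/f
lambda = 343 / 4000 = 0.08575 m
N = 2 * 4.329 / 0.08575 = 100.97


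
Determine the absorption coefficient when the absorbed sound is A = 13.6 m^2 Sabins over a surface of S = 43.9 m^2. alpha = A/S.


Absorption coefficient = absorbed power / incident power
alpha = A / S = 13.6 / 43.9 = 0.30979


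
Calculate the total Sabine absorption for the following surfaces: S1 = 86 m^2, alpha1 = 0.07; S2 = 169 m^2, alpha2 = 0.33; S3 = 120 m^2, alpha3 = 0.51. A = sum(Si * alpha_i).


86 * 0.07 = 6.02
169 * 0.33 = 55.77
120 * 0.51 = 61.2
A_total = 6.02 + 55.77 + 61.2 = 122.99 m^2


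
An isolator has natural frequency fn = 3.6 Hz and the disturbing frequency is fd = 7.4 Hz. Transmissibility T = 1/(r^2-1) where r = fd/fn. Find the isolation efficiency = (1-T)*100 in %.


r = 7.4 / 3.6 = 2.05556
r^2 - 1 = 2.05556^2 - 1 = 3.22533
T = 1/3.22533 = 0.310046
Efficiency = (1 - 0.310046)*100 = 68.995 %


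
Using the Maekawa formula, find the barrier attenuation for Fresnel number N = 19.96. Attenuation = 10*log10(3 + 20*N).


3 + 20*N = 3 + 20*19.96 = 402.2
Att = 10*log10(402.2) = 26.044 dB


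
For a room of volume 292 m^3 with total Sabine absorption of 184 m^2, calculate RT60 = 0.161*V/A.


RT60 = 0.161 * 292 / 184 = 0.2555 s


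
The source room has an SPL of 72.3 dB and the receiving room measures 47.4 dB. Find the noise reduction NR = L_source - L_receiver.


NR = L_source - L_receiver (difference between source and receiving room levels)
NR = 72.3 - 47.4 = 24.9 dB


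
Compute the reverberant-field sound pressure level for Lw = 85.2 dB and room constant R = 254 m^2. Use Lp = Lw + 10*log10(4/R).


4/R = 4/254 = 0.015748
Lp = 85.2 + 10*log10(0.015748) = 67.172 dB


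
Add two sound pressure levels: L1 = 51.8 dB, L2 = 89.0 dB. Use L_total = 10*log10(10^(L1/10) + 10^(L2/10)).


10^(51.8/10) = 151356
10^(89.0/10) = 7.94328e+08
Sum = 151356 + 7.94328e+08 = 7.94479e+08
L_total = 10*log10(7.94479e+08) = 89.001 dB


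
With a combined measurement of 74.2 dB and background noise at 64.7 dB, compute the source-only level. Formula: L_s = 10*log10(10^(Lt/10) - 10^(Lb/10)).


10^(74.2/10) = 2.63027e+07
10^(64.7/10) = 2.95121e+06
Difference = 2.63027e+07 - 2.95121e+06 = 2.33515e+07
L_source = 10*log10(2.33515e+07) = 73.683 dB


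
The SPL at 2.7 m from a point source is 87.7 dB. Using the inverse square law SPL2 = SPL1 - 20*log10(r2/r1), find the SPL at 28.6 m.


r2/r1 = 28.6/2.7 = 10.5926
Correction = 20*log10(10.5926) = 20.5001 dB
SPL2 = 87.7 - 20.5001 = 67.2 dB


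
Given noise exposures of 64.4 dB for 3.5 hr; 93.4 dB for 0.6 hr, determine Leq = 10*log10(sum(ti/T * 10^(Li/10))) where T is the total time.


T_total = 3.5 + 0.6 = 4.1 hr
(3.5/4.1) * 10^(64.4/10) = 2.35117e+06
(0.6/4.1) * 10^(93.4/10) = 3.2016e+08
Sum = 2.35117e+06 + 3.2016e+08 = 3.22511e+08
Leq = 10*log10(3.22511e+08) = 85.085 dB


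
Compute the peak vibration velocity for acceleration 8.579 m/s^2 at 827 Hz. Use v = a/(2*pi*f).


omega = 2*pi*f = 2*pi*827 = 5196.19 rad/s
v = a / omega = 8.579 / 5196.19 = 0.001651 m/s


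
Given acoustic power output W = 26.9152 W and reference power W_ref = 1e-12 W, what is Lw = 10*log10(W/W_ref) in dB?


W / W_ref = 26.9152 / 1e-12 = 2.69152e+13
Lw = 10 * log10(2.69152e+13) = 134.3 dB


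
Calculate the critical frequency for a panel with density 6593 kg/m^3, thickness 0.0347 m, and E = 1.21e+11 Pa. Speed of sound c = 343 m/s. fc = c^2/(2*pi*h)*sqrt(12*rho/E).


12*rho/E = 12*6593/1.21e+11 = 6.53851e-07
sqrt(12*rho/E) = sqrt(6.53851e-07) = 0.000808611
c^2/(2*pi*h) = 343^2/(2*pi*0.0347) = 539609
fc = 539609 * 0.000808611 = 436.33 Hz


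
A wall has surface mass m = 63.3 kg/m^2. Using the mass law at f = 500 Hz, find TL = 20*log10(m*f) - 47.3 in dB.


m * f = 63.3 * 500 = 31650
20*log10(31650) = 90.0075 dB
TL = 90.0075 - 47.3 = 42.707 dB


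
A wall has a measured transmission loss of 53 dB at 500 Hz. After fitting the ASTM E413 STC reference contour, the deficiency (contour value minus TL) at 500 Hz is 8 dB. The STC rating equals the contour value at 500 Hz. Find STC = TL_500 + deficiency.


By ASTM E413, STC = value of the fitted reference contour at 500 Hz.
Contour value at 500 Hz = TL_500 + deficiency = 53 + 8 = 61
STC = 61


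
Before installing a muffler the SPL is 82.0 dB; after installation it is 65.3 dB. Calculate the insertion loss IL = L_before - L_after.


Insertion loss = SPL without muffler - SPL with muffler
IL = 82.0 - 65.3 = 16.7 dB


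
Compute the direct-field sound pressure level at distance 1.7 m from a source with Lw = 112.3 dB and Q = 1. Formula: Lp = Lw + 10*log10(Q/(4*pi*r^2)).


4*pi*r^2 = 4*pi*1.7^2 = 36.3168 m^2
Q / (4*pi*r^2) = 1 / 36.3168 = 0.0275355
Lp = 112.3 + 10*log10(0.0275355) = 96.699 dB


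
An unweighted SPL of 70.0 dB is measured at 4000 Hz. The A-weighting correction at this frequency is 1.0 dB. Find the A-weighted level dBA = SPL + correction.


A-weighting table: 4000 Hz -> 1.0 dB correction
SPL_A = SPL + correction = 70.0 + (1.0) = 71 dBA


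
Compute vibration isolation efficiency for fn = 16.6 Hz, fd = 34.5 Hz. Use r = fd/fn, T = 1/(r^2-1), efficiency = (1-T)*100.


r = 34.5 / 16.6 = 2.07831
r^2 - 1 = 2.07831^2 - 1 = 3.31937
T = 1/3.31937 = 0.301262
Efficiency = (1 - 0.301262)*100 = 69.874 %


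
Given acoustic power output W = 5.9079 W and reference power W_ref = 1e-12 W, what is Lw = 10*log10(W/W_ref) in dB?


W / W_ref = 5.9079 / 1e-12 = 5.9079e+12
Lw = 10 * log10(5.9079e+12) = 127.71 dB


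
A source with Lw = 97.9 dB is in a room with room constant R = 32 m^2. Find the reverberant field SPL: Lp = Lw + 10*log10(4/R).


4/R = 4/32 = 0.125
Lp = 97.9 + 10*log10(0.125) = 88.869 dB


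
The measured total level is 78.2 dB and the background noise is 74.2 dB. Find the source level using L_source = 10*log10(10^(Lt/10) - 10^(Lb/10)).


10^(78.2/10) = 6.60693e+07
10^(74.2/10) = 2.63027e+07
Difference = 6.60693e+07 - 2.63027e+07 = 3.97666e+07
L_source = 10*log10(3.97666e+07) = 75.995 dB


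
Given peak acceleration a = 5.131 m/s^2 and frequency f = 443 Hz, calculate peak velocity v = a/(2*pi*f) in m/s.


omega = 2*pi*f = 2*pi*443 = 2783.45 rad/s
v = a / omega = 5.131 / 2783.45 = 0.0018434 m/s


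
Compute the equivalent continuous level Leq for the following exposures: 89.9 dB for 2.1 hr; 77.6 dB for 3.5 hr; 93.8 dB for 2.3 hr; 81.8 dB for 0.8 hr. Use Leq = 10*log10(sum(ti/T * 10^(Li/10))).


T_total = 2.1 + 3.5 + 2.3 + 0.8 = 8.7 hr
(2.1/8.7) * 10^(89.9/10) = 2.35885e+08
(3.5/8.7) * 10^(77.6/10) = 2.31499e+07
(2.3/8.7) * 10^(93.8/10) = 6.34174e+08
(0.8/8.7) * 10^(81.8/10) = 1.39178e+07
Sum = 2.35885e+08 + 2.31499e+07 + 6.34174e+08 + 1.39178e+07 = 9.07127e+08
Leq = 10*log10(9.07127e+08) = 89.577 dB


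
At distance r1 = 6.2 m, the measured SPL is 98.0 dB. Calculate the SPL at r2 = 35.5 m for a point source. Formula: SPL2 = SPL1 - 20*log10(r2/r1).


r2/r1 = 35.5/6.2 = 5.72581
Correction = 20*log10(5.72581) = 15.1567 dB
SPL2 = 98.0 - 15.1567 = 82.843 dB


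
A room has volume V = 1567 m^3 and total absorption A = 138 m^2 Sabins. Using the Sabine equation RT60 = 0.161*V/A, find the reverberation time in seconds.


RT60 = 0.161 * 1567 / 138 = 1.8282 s


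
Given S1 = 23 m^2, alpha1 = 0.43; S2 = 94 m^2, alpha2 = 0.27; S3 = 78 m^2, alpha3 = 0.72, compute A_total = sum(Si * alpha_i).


23 * 0.43 = 9.89
94 * 0.27 = 25.38
78 * 0.72 = 56.16
A_total = 9.89 + 25.38 + 56.16 = 91.43 m^2


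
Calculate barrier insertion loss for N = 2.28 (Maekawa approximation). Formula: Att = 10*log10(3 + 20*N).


3 + 20*N = 3 + 20*2.28 = 48.6
Att = 10*log10(48.6) = 16.866 dB
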